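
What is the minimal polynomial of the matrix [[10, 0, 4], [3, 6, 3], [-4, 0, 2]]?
The characteristic polynomial factors as (x - 6)^3. The minimal polynomial is ∏(x - λ)^{k_λ} where k_λ is the size of the largest Jordan block at λ.

For λ = 6: rank(A - 6I) = 1, and the largest Jordan block has size 2 (the smallest k with rank((A - 6I)^k) = rank((A - 6I)^(k+1))).

So m_A(x) = (x - 6)^2.

m_A(x) = (x - 6)^2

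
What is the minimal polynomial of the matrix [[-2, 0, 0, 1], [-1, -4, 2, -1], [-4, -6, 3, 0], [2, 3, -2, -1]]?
The characteristic polynomial factors as (x + 1)^4. The minimal polynomial is ∏(x - λ)^{k_λ} where k_λ is the size of the largest Jordan block at λ.

For λ = -1: rank(A + I) = 2, and the largest Jordan block has size 3 (the smallest k with rank((A + I)^k) = rank((A + I)^(k+1))).

So m_A(x) = (x + 1)^3.

m_A(x) = (x + 1)^3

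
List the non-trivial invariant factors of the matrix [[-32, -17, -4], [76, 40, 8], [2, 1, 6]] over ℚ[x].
(x - 6)^2(x - 2)

The Jordan structure of A has elementary divisors (x - 2), (x - 6)^2. Arranging the block sizes at each eigenvalue in decreasing order and taking row products gives the invariant factors.

Invariant factors (smallest first, each dividing the next): (x - 6)^2(x - 2).

Check: the last factor (x - 6)^2(x - 2) is the minimal polynomial, and the product (x - 6)^2(x - 2) is the characteristic polynomial.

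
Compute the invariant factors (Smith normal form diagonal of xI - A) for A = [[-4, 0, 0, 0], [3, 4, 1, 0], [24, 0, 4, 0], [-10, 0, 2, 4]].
x - 4, (x - 4)^2(x + 4)

The Jordan structure of A has elementary divisors (x + 4), (x - 4)^2, (x - 4). Arranging the block sizes at each eigenvalue in decreasing order and taking row products gives the invariant factors.

Invariant factors (smallest first, each dividing the next): x - 4, (x - 4)^2(x + 4).

Check: the last factor (x - 4)^2(x + 4) is the minimal polynomial, and the product (x - 4)^3(x + 4) is the characteristic polynomial.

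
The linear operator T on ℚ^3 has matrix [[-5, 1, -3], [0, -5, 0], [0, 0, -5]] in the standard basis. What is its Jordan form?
J = [[-5, 1, 0], [0, -5, 0], [0, 0, -5]]

The characteristic polynomial is det(xI - A) = (x + 5)^3, so the eigenvalues are -5 (algebraic multiplicity 3).

For λ = -5: rank(A + 5I) = 1, rank((A + 5I)^2) = 0. The eigenspace has dimension 3 - 1 = 2, so there are 2 Jordan blocks; the rank sequence gives block sizes [2, 1].

Assembling the blocks gives the Jordan form J above.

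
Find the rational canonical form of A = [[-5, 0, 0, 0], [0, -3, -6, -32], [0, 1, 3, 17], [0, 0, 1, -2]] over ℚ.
The invariant factors of A (the non-unit diagonal entries of the Smith normal form of xI - A over ℚ[x]) are x + 5, (x + 5)(x^2 - 3x - 5), each dividing the next. The characteristic polynomial is their product, (x + 5)^2(x^2 - 3x - 5).

The rational canonical form is the block-diagonal matrix of companion matrices C(f_i):
R = [[-5, 0, 0, 0], [0, 0, 0, 25], [0, 1, 0, 20], [0, 0, 1, -2]].

Note the characteristic polynomial does not split into linear factors over ℚ, so A has no Jordan form over ℚ; the rational canonical form exists over any field.

R = [[-5, 0, 0, 0], [0, 0, 0, 25], [0, 1, 0, 20], [0, 0, 1, -2]]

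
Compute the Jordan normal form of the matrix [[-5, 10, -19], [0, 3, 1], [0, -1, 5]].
J = [[-5, 0, 0], [0, 4, 1], [0, 0, 4]]

The characteristic polynomial is det(xI - A) = (x - 4)^2(x + 5), so the eigenvalues are -5 (algebraic multiplicity 1), 4 (algebraic multiplicity 2).

For λ = -5: algebraic multiplicity 1 gives one 1×1 block.

For λ = 4: rank(A - 4I) = 2, rank((A - 4I)^2) = 1. The eigenspace has dimension 3 - 2 = 1, so there is 1 Jordan block; the rank sequence gives block sizes [2].

Assembling the blocks gives the Jordan form J above.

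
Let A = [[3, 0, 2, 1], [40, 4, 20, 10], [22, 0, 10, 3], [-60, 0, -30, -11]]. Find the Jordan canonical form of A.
The characteristic polynomial is det(xI - A) = (x - 4)^2(x + 1)^2, so the eigenvalues are -1 (algebraic multiplicity 2), 4 (algebraic multiplicity 2).

For λ = -1: rank(A + I) = 3, rank((A + I)^2) = 2. The eigenspace has dimension 4 - 3 = 1, so there is 1 Jordan block; the rank sequence gives block sizes [2].

For λ = 4: rank(A - 4I) = 2. The eigenspace has dimension 4 - 2 = 2, so there are 2 Jordan blocks; the rank sequence gives block sizes [1, 1].

Assembling the blocks gives the Jordan form J above.

J = [[-1, 1, 0, 0], [0, -1, 0, 0], [0, 0, 4, 0], [0, 0, 0, 4]]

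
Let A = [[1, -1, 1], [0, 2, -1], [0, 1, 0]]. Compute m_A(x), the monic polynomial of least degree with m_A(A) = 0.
The characteristic polynomial factors as (x - 1)^3. The minimal polynomial is ∏(x - λ)^{k_λ} where k_λ is the size of the largest Jordan block at λ.

For λ = 1: rank(A - I) = 1, and the largest Jordan block has size 2 (the smallest k with rank((A - I)^k) = rank((A - I)^(k+1))).

So m_A(x) = (x - 1)^2.

m_A(x) = (x - 1)^2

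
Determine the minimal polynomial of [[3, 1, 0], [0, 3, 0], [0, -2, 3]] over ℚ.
m_A(x) = (x - 3)^2

The characteristic polynomial factors as (x - 3)^3. The minimal polynomial is ∏(x - λ)^{k_λ} where k_λ is the size of the largest Jordan block at λ.

For λ = 3: rank(A - 3I) = 1, and the largest Jordan block has size 2 (the smallest k with rank((A - 3I)^k) = rank((A - 3I)^(k+1))).

So m_A(x) = (x - 3)^2.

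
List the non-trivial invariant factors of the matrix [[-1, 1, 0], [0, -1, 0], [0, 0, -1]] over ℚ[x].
x + 1, (x + 1)^2

The Jordan structure of A has elementary divisors (x + 1)^2, (x + 1). Arranging the block sizes at each eigenvalue in decreasing order and taking row products gives the invariant factors.

Invariant factors (smallest first, each dividing the next): x + 1, (x + 1)^2.

Check: the last factor (x + 1)^2 is the minimal polynomial, and the product (x + 1)^3 is the characteristic polynomial.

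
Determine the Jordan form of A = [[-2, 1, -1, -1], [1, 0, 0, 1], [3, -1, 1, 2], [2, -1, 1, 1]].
J = [[0, 1, 0, 0], [0, 0, 0, 0], [0, 0, 0, 1], [0, 0, 0, 0]]

The characteristic polynomial is det(xI - A) = x^4, so the eigenvalues are 0 (algebraic multiplicity 4).

For λ = 0: rank(A) = 2, rank(A^2) = 0. The eigenspace has dimension 4 - 2 = 2, so there are 2 Jordan blocks; the rank sequence gives block sizes [2, 2].

Assembling the blocks gives the Jordan form J above.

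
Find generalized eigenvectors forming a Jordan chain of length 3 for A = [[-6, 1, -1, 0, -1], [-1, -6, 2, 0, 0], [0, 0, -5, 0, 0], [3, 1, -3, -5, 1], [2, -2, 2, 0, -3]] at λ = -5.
We seek v_1 ∈ ker((A + 5I)^3) \ ker((A + 5I)^2), then set v_{i+1} = (A + 5I) v_i.

One such chain is v_1 = [[0, 1, 1, -2, 0]]^T, v_2 = [[0, 1, 0, -2, 0]]^T, v_3 = [[1, -1, 0, 1, -2]]^T. Check: (A + 5I) v_3 = [[0, 0, 0, 0, 0]]^T = 0.

v_1 = [[0, 1, 1, -2, 0]]^T, v_2 = [[0, 1, 0, -2, 0]]^T, v_3 = [[1, -1, 0, 1, -2]]^T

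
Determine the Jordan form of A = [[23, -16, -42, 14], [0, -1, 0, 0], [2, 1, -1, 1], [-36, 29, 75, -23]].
J = [[-5, 0, 0, 0], [0, -1, 0, 0], [0, 0, 2, 1], [0, 0, 0, 2]]

The characteristic polynomial is det(xI - A) = (x - 2)^2(x + 1)(x + 5), so the eigenvalues are -5 (algebraic multiplicity 1), -1 (algebraic multiplicity 1), 2 (algebraic multiplicity 2).

For λ = -5: algebraic multiplicity 1 gives one 1×1 block.

For λ = -1: algebraic multiplicity 1 gives one 1×1 block.

For λ = 2: rank(A - 2I) = 3, rank((A - 2I)^2) = 2. The eigenspace has dimension 4 - 3 = 1, so there is 1 Jordan block; the rank sequence gives block sizes [2].

Assembling the blocks gives the Jordan form J above.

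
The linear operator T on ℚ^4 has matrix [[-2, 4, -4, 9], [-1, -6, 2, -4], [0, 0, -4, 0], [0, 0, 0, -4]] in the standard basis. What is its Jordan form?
The characteristic polynomial is det(xI - A) = (x + 4)^4, so the eigenvalues are -4 (algebraic multiplicity 4).

For λ = -4: rank(A + 4I) = 2, rank((A + 4I)^2) = 1, rank((A + 4I)^3) = 0. The eigenspace has dimension 4 - 2 = 2, so there are 2 Jordan blocks; the rank sequence gives block sizes [3, 1].

Assembling the blocks gives the Jordan form J above.

J = [[-4, 1, 0, 0], [0, -4, 1, 0], [0, 0, -4, 0], [0, 0, 0, -4]]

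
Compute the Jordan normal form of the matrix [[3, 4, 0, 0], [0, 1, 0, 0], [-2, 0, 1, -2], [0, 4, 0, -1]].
J = [[-1, 0, 0, 0], [0, 1, 0, 0], [0, 0, 1, 0], [0, 0, 0, 3]]

The characteristic polynomial is det(xI - A) = (x - 3)(x - 1)^2(x + 1), so the eigenvalues are -1 (algebraic multiplicity 1), 1 (algebraic multiplicity 2), 3 (algebraic multiplicity 1).

For λ = -1: algebraic multiplicity 1 gives one 1×1 block.

For λ = 1: rank(A - I) = 2. The eigenspace has dimension 4 - 2 = 2, so there are 2 Jordan blocks; the rank sequence gives block sizes [1, 1].

For λ = 3: algebraic multiplicity 1 gives one 1×1 block.

Assembling the blocks gives the Jordan form J above.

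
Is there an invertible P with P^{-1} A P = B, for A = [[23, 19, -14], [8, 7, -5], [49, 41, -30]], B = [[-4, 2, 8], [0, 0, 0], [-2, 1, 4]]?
Both have characteristic polynomial x^3, but the minimal polynomial of A is x^3 while the minimal polynomial of B is x^2. The minimal polynomial is a similarity invariant, so A and B are not similar.

No.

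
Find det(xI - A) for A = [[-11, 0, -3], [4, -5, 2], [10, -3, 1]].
χ_A(x) = (x + 5)^3

xI - A = [[x + 11, 0, 3], [-4, x + 5, -2], [-10, 3, x - 1]].

Expanding det(xI - A) along the first row:
det(xI - A) = + (x + 11)·det([[x + 5, -2], [3, x - 1]]) - (0)·det([[-4, -2], [-10, x - 1]]) + (3)·det([[-4, x + 5], [-10, 3]]).

Evaluating gives χ_A(x) = x^3 + 15x^2 + 75x + 125 = (x + 5)^3.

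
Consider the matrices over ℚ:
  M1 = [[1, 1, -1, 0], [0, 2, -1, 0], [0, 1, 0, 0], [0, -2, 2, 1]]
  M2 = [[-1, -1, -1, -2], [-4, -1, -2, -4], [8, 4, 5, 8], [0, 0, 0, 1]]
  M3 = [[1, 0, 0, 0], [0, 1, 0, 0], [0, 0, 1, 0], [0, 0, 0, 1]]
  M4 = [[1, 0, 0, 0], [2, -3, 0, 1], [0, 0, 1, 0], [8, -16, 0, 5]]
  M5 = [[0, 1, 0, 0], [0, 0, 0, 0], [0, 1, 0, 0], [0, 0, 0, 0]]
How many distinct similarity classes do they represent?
Characteristic polynomials: χ_{M1} = (x - 1)^4, χ_{M2} = (x - 1)^4, χ_{M3} = (x - 1)^4, χ_{M4} = (x - 1)^4, χ_{M5} = x^4.

{M1, M2, M4}: invariant factors x - 1, x - 1, (x - 1)^2.

{M3}: invariant factors x - 1, x - 1, x - 1, x - 1.

{M5}: invariant factors x, x, x^2.

Matrices are similar if and only if their invariant-factor lists agree; the partition into similarity classes is {M1, M2, M4}, {M3}, {M5}.

3 classes: {M1, M2, M4}, {M3}, {M5}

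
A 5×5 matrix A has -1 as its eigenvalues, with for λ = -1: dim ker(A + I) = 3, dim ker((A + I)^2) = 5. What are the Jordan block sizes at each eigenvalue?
λ = -1: successive nullity increments [3, 2] count blocks of size ≥ k; block sizes are [2, 2, 1].

Jordan blocks: (-1, 2), (-1, 2), (-1, 1)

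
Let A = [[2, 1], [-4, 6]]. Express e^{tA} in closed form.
e^{tA} = [[(1 - 2*t)*e^{4*t}, t*e^{4*t}], [-4*t*e^{4*t}, (2*t + 1)*e^{4*t}]]

A has Jordan form J = [[4, 1], [0, 4]] with A = PJP^{-1}, so e^{tA} = P e^{tJ} P^{-1}.

For a Jordan block J_k(λ), e^{tJ_k(λ)} = e^{λt} · (I + tN + t^2 N^2/2! + ... + t^{k-1} N^{k-1}/(k-1)!) where N is the nilpotent superdiagonal part.

Assembling the blocks and conjugating back gives the entries of e^{tA} as shown above.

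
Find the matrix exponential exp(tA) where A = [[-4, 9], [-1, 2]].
A has Jordan form J = [[-1, 1], [0, -1]] with A = PJP^{-1}, so e^{tA} = P e^{tJ} P^{-1}.

For a Jordan block J_k(λ), e^{tJ_k(λ)} = e^{λt} · (I + tN + t^2 N^2/2! + ... + t^{k-1} N^{k-1}/(k-1)!) where N is the nilpotent superdiagonal part.

Assembling the blocks and conjugating back gives the entries of e^{tA} as shown above.

e^{tA} = [[(1 - 3*t)*e^{-t}, 9*t*e^{-t}], [-t*e^{-t}, (3*t + 1)*e^{-t}]]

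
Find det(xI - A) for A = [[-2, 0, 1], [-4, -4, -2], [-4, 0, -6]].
xI - A = [[x + 2, 0, -1], [4, x + 4, 2], [4, 0, x + 6]].

Expanding det(xI - A) along the first row:
det(xI - A) = + (x + 2)·det([[x + 4, 2], [0, x + 6]]) - (0)·det([[4, 2], [4, x + 6]]) + (-1)·det([[4, x + 4], [4, 0]]).

Evaluating gives χ_A(x) = x^3 + 12x^2 + 48x + 64 = (x + 4)^3.

χ_A(x) = (x + 4)^3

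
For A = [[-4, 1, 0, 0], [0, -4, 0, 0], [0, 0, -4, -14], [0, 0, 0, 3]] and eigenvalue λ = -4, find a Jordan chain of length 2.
We seek v_1 ∈ ker((A + 4I)^2) \ ker(A + 4I), then set v_{i+1} = (A + 4I) v_i.

One such chain is v_1 = [[0, 1, 0, 0]]^T, v_2 = [[1, 0, 0, 0]]^T. Check: (A + 4I) v_2 = [[0, 0, 0, 0]]^T = 0.

v_1 = [[0, 1, 0, 0]]^T, v_2 = [[1, 0, 0, 0]]^T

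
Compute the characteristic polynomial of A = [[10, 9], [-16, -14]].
χ_A(x) = (x + 2)^2

xI - A = [[x - 10, -9], [16, x + 14]].

Expanding det(xI - A) along the first row:
det(xI - A) = + (x - 10)·det([[x + 14]]) - (-9)·det([[16]]).

Evaluating gives χ_A(x) = x^2 + 4x + 4 = (x + 2)^2.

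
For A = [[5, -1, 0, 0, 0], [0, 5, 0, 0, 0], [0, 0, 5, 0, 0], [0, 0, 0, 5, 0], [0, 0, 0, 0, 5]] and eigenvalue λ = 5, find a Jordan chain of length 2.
v_1 = [[1, -1, 0, -1, 0]]^T, v_2 = [[1, 0, 0, 0, 0]]^T

We seek v_1 ∈ ker((A - 5I)^2) \ ker(A - 5I), then set v_{i+1} = (A - 5I) v_i.

One such chain is v_1 = [[1, -1, 0, -1, 0]]^T, v_2 = [[1, 0, 0, 0, 0]]^T. Check: (A - 5I) v_2 = [[0, 0, 0, 0, 0]]^T = 0.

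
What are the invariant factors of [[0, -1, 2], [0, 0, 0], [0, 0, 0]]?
The Jordan structure of A has elementary divisors x^2, x. Arranging the block sizes at each eigenvalue in decreasing order and taking row products gives the invariant factors.

Invariant factors (smallest first, each dividing the next): x, x^2.

Check: the last factor x^2 is the minimal polynomial, and the product x^3 is the characteristic polynomial.

x, x^2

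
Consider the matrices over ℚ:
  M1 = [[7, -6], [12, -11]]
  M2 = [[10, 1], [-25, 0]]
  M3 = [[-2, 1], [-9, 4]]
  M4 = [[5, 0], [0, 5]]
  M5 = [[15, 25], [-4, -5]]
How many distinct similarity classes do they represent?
Characteristic polynomials: χ_{M1} = (x - 1)(x + 5), χ_{M2} = (x - 5)^2, χ_{M3} = (x - 1)^2, χ_{M4} = (x - 5)^2, χ_{M5} = (x - 5)^2.

{M1}: invariant factors (x - 1)(x + 5).

{M2, M5}: invariant factors (x - 5)^2.

{M3}: invariant factors (x - 1)^2.

{M4}: invariant factors x - 5, x - 5.

Matrices are similar if and only if their invariant-factor lists agree; the partition into similarity classes is {M1}, {M2, M5}, {M3}, {M4}.

4 classes: {M1}, {M2, M5}, {M3}, {M4}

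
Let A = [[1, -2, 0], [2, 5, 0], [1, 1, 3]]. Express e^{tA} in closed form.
A has Jordan form J = [[3, 1, 0], [0, 3, 0], [0, 0, 3]] with A = PJP^{-1}, so e^{tA} = P e^{tJ} P^{-1}.

For a Jordan block J_k(λ), e^{tJ_k(λ)} = e^{λt} · (I + tN + t^2 N^2/2! + ... + t^{k-1} N^{k-1}/(k-1)!) where N is the nilpotent superdiagonal part.

Assembling the blocks and conjugating back gives the entries of e^{tA} as shown above.

e^{tA} = [[(1 - 2*t)*e^{3*t}, -2*t*e^{3*t}, 0], [2*t*e^{3*t}, (2*t + 1)*e^{3*t}, 0], [t*e^{3*t}, t*e^{3*t}, e^{3*t}]]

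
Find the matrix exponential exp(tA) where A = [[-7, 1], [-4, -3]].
A has Jordan form J = [[-5, 1], [0, -5]] with A = PJP^{-1}, so e^{tA} = P e^{tJ} P^{-1}.

For a Jordan block J_k(λ), e^{tJ_k(λ)} = e^{λt} · (I + tN + t^2 N^2/2! + ... + t^{k-1} N^{k-1}/(k-1)!) where N is the nilpotent superdiagonal part.

Assembling the blocks and conjugating back gives the entries of e^{tA} as shown above.

e^{tA} = [[(1 - 2*t)*e^{-5*t}, t*e^{-5*t}], [-4*t*e^{-5*t}, (2*t + 1)*e^{-5*t}]]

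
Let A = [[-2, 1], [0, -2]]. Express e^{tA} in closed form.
A has Jordan form J = [[-2, 1], [0, -2]] with A = PJP^{-1}, so e^{tA} = P e^{tJ} P^{-1}.

For a Jordan block J_k(λ), e^{tJ_k(λ)} = e^{λt} · (I + tN + t^2 N^2/2! + ... + t^{k-1} N^{k-1}/(k-1)!) where N is the nilpotent superdiagonal part.

Assembling the blocks and conjugating back gives the entries of e^{tA} as shown above.

e^{tA} = [[e^{-2*t}, t*e^{-2*t}], [0, e^{-2*t}]]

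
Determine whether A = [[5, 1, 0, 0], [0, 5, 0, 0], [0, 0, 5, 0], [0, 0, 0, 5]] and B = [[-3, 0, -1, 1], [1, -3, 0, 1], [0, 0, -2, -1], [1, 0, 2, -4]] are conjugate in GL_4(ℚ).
No.

trace(A) = 20 but trace(B) = -12. The trace is a similarity invariant, so A and B are not similar.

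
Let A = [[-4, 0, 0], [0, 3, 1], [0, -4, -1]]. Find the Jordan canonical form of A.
The characteristic polynomial is det(xI - A) = (x - 1)^2(x + 4), so the eigenvalues are -4 (algebraic multiplicity 1), 1 (algebraic multiplicity 2).

For λ = -4: algebraic multiplicity 1 gives one 1×1 block.

For λ = 1: rank(A - I) = 2, rank((A - I)^2) = 1. The eigenspace has dimension 3 - 2 = 1, so there is 1 Jordan block; the rank sequence gives block sizes [2].

Assembling the blocks gives the Jordan form J above.

J = [[-4, 0, 0], [0, 1, 1], [0, 0, 1]]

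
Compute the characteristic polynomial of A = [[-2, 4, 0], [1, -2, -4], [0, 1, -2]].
xI - A = [[x + 2, -4, 0], [-1, x + 2, 4], [0, -1, x + 2]].

Expanding det(xI - A) along the first row:
det(xI - A) = + (x + 2)·det([[x + 2, 4], [-1, x + 2]]) - (-4)·det([[-1, 4], [0, x + 2]]) + (0)·det([[-1, x + 2], [0, -1]]).

Evaluating gives χ_A(x) = x^3 + 6x^2 + 12x + 8 = (x + 2)^3.

χ_A(x) = (x + 2)^3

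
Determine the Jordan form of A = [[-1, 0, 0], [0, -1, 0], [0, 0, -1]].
J = [[-1, 0, 0], [0, -1, 0], [0, 0, -1]]

The characteristic polynomial is det(xI - A) = (x + 1)^3, so the eigenvalues are -1 (algebraic multiplicity 3).

For λ = -1: rank(A + I) = 0. The eigenspace has dimension 3 - 0 = 3, so there are 3 Jordan blocks; the rank sequence gives block sizes [1, 1, 1].

Assembling the blocks gives the Jordan form J above.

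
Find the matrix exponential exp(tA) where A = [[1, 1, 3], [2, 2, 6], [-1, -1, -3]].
e^{tA} = [[t + 1, t, 3*t], [2*t, 2*t + 1, 6*t], [-t, -t, 1 - 3*t]]

A has Jordan form J = [[0, 1, 0], [0, 0, 0], [0, 0, 0]] with A = PJP^{-1}, so e^{tA} = P e^{tJ} P^{-1}.

For a Jordan block J_k(λ), e^{tJ_k(λ)} = e^{λt} · (I + tN + t^2 N^2/2! + ... + t^{k-1} N^{k-1}/(k-1)!) where N is the nilpotent superdiagonal part.

Assembling the blocks and conjugating back gives the entries of e^{tA} as shown above.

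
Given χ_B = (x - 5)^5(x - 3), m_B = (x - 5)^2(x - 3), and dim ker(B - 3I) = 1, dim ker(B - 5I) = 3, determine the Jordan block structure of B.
Jordan blocks: (3, 1), (5, 2), (5, 2), (5, 1)

λ = 3: algebraic multiplicity 1 (exponent in χ_B), largest block size 1 (exponent in m_B), 1 block (geometric multiplicity). This forces block sizes [1].
λ = 5: algebraic multiplicity 5 (exponent in χ_B), largest block size 2 (exponent in m_B), 3 blocks (geometric multiplicity). These force block sizes [2, 2, 1].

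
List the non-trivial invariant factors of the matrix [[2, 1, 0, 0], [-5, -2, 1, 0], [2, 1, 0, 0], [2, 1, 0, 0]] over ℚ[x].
The Jordan structure of A has elementary divisors x^3, x. Arranging the block sizes at each eigenvalue in decreasing order and taking row products gives the invariant factors.

Invariant factors (smallest first, each dividing the next): x, x^3.

Check: the last factor x^3 is the minimal polynomial, and the product x^4 is the characteristic polynomial.

x, x^3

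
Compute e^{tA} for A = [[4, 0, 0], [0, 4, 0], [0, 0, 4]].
e^{tA} = [[e^{4*t}, 0, 0], [0, e^{4*t}, 0], [0, 0, e^{4*t}]]

A has Jordan form J = [[4, 0, 0], [0, 4, 0], [0, 0, 4]] with A = PJP^{-1}, so e^{tA} = P e^{tJ} P^{-1}.

For a Jordan block J_k(λ), e^{tJ_k(λ)} = e^{λt} · (I + tN + t^2 N^2/2! + ... + t^{k-1} N^{k-1}/(k-1)!) where N is the nilpotent superdiagonal part.

Assembling the blocks and conjugating back gives the entries of e^{tA} as shown above.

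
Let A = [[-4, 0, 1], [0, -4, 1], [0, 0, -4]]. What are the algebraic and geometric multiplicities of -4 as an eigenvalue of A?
algebraic multiplicity 3, geometric multiplicity 2

The characteristic polynomial is (x + 4)^3, so the factor x + 4 appears with exponent 3: the algebraic multiplicity is 3.

rank(A + 4I) = 1, so the eigenspace has dimension 3 - 1 = 2: the geometric multiplicity is 2.

Since 2 < 3, A is not diagonalizable.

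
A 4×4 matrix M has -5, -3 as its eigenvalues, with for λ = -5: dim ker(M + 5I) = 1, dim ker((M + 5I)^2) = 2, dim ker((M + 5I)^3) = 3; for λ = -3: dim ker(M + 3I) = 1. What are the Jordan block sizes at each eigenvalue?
Jordan blocks: (-5, 3), (-3, 1)

λ = -5: successive nullity increments [1, 1, 1] count blocks of size ≥ k; block sizes are [3].
λ = -3: successive nullity increments [1] count blocks of size ≥ k; block sizes are [1].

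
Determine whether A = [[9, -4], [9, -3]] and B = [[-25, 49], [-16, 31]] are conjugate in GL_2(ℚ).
Two matrices over a field are similar if and only if they have the same invariant factors.

Both A and B have characteristic polynomial (x - 3)^2 and minimal polynomial (x - 3)^2. Computing further, both have invariant factors (x - 3)^2. Hence A and B are similar.

Yes.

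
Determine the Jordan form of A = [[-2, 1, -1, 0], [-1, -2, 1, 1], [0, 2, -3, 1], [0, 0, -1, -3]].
J = [[-3, 1, 0, 0], [0, -3, 0, 0], [0, 0, -2, 1], [0, 0, 0, -2]]

The characteristic polynomial is det(xI - A) = (x + 2)^2(x + 3)^2, so the eigenvalues are -3 (algebraic multiplicity 2), -2 (algebraic multiplicity 2).

For λ = -3: rank(A + 3I) = 3, rank((A + 3I)^2) = 2. The eigenspace has dimension 4 - 3 = 1, so there is 1 Jordan block; the rank sequence gives block sizes [2].

For λ = -2: rank(A + 2I) = 3, rank((A + 2I)^2) = 2. The eigenspace has dimension 4 - 3 = 1, so there is 1 Jordan block; the rank sequence gives block sizes [2].

Assembling the blocks gives the Jordan form J above.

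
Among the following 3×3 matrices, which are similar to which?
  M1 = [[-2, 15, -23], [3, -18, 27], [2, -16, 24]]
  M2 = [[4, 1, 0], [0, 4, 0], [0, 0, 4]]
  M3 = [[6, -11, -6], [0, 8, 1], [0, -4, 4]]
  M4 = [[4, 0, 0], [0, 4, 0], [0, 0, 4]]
Characteristic polynomials: χ_{M1} = (x - 6)(x + 1)^2, χ_{M2} = (x - 4)^3, χ_{M3} = (x - 6)^3, χ_{M4} = (x - 4)^3.

{M1}: invariant factors (x - 6)(x + 1)^2.

{M2}: invariant factors x - 4, (x - 4)^2.

{M3}: invariant factors (x - 6)^3.

{M4}: invariant factors x - 4, x - 4, x - 4.

Matrices are similar if and only if their invariant-factor lists agree; the partition into similarity classes is {M1}, {M2}, {M3}, {M4}.

4 classes: {M1}, {M2}, {M3}, {M4}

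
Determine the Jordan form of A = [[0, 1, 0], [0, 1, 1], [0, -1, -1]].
The characteristic polynomial is det(xI - A) = x^3, so the eigenvalues are 0 (algebraic multiplicity 3).

For λ = 0: rank(A) = 2, rank(A^2) = 1, rank(A^3) = 0. The eigenspace has dimension 3 - 2 = 1, so there is 1 Jordan block; the rank sequence gives block sizes [3].

Assembling the blocks gives the Jordan form J above.

J = [[0, 1, 0], [0, 0, 1], [0, 0, 0]]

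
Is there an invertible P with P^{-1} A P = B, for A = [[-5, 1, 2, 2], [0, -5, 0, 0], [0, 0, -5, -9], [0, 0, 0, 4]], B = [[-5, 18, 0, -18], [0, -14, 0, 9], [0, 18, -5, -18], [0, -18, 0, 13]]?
No.

Both have characteristic polynomial (x - 4)(x + 5)^3, but the minimal polynomial of A is (x - 4)(x + 5)^2 while the minimal polynomial of B is (x - 4)(x + 5). The minimal polynomial is a similarity invariant, so A and B are not similar.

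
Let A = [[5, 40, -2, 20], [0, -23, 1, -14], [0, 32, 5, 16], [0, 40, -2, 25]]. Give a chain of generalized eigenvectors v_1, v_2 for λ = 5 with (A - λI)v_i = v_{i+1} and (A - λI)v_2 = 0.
v_1 = [[0, 0, 1, 0]]^T, v_2 = [[-2, 1, 0, -2]]^T

We seek v_1 ∈ ker((A - 5I)^2) \ ker(A - 5I), then set v_{i+1} = (A - 5I) v_i.

One such chain is v_1 = [[0, 0, 1, 0]]^T, v_2 = [[-2, 1, 0, -2]]^T. Check: (A - 5I) v_2 = [[0, 0, 0, 0]]^T = 0.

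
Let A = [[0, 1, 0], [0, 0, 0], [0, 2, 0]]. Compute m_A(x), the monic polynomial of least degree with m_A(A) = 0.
m_A(x) = x^2

The characteristic polynomial factors as x^3. The minimal polynomial is ∏(x - λ)^{k_λ} where k_λ is the size of the largest Jordan block at λ.

For λ = 0: rank(A) = 1, and the largest Jordan block has size 2 (the smallest k with rank(A^k) = rank(A^(k+1))).

So m_A(x) = x^2.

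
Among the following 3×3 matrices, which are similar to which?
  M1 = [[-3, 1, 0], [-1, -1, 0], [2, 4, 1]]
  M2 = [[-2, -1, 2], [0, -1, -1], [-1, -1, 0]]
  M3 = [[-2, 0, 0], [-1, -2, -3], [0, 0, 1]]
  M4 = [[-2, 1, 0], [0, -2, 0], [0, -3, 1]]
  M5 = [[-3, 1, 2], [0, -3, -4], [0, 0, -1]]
Characteristic polynomials: χ_{M1} = (x - 1)(x + 2)^2, χ_{M2} = (x + 1)^3, χ_{M3} = (x - 1)(x + 2)^2, χ_{M4} = (x - 1)(x + 2)^2, χ_{M5} = (x + 1)(x + 3)^2.

{M1, M3, M4}: invariant factors (x - 1)(x + 2)^2.

{M2}: invariant factors (x + 1)^3.

{M5}: invariant factors (x + 1)(x + 3)^2.

Matrices are similar if and only if their invariant-factor lists agree; the partition into similarity classes is {M1, M3, M4}, {M2}, {M5}.

3 classes: {M1, M3, M4}, {M2}, {M5}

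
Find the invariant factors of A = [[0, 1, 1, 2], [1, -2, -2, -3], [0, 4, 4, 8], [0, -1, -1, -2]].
x, x^3

The Jordan structure of A has elementary divisors x^3, x. Arranging the block sizes at each eigenvalue in decreasing order and taking row products gives the invariant factors.

Invariant factors (smallest first, each dividing the next): x, x^3.

Check: the last factor x^3 is the minimal polynomial, and the product x^4 is the characteristic polynomial.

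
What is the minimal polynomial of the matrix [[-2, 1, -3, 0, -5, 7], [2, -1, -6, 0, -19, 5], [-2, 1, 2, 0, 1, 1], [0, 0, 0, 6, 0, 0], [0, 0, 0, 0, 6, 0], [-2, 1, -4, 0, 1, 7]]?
m_A(x) = x^3(x - 6)

The characteristic polynomial factors as x^3(x - 6)^3. The minimal polynomial is ∏(x - λ)^{k_λ} where k_λ is the size of the largest Jordan block at λ.

For λ = 0: rank(A) = 5, and the largest Jordan block has size 3 (the smallest k with rank(A^k) = rank(A^(k+1))).
For λ = 6: rank(A - 6I) = 3, and the largest Jordan block has size 1 (the smallest k with rank((A - 6I)^k) = rank((A - 6I)^(k+1))).

So m_A(x) = x^3(x - 6).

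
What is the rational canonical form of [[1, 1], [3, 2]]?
The invariant factors of A (the non-unit diagonal entries of the Smith normal form of xI - A over ℚ[x]) are x^2 - 3x - 1, each dividing the next. The characteristic polynomial is their product, x^2 - 3x - 1.

The rational canonical form is the block-diagonal matrix of companion matrices C(f_i):
R = [[0, 1], [1, 3]].

Note the characteristic polynomial does not split into linear factors over ℚ, so A has no Jordan form over ℚ; the rational canonical form exists over any field.

R = [[0, 1], [1, 3]]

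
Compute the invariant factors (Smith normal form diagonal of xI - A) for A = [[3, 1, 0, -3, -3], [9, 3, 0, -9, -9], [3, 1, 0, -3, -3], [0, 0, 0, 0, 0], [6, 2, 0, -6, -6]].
The Jordan structure of A has elementary divisors x^2, x, x, x. Arranging the block sizes at each eigenvalue in decreasing order and taking row products gives the invariant factors.

Invariant factors (smallest first, each dividing the next): x, x, x, x^2.

Check: the last factor x^2 is the minimal polynomial, and the product x^5 is the characteristic polynomial.

x, x, x, x^2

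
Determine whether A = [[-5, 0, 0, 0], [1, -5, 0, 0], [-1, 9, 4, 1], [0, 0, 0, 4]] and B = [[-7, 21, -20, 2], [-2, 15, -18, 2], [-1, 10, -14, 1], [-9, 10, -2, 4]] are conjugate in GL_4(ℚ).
Two matrices over a field are similar if and only if they have the same invariant factors.

Both A and B have characteristic polynomial (x - 4)^2(x + 5)^2 and minimal polynomial (x - 4)^2(x + 5)^2. Computing further, both have invariant factors (x - 4)^2(x + 5)^2. Hence A and B are similar.

Yes.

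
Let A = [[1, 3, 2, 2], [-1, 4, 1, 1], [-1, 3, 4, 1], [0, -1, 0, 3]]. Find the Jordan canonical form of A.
J = [[3, 1, 0, 0], [0, 3, 1, 0], [0, 0, 3, 0], [0, 0, 0, 3]]

The characteristic polynomial is det(xI - A) = (x - 3)^4, so the eigenvalues are 3 (algebraic multiplicity 4).

For λ = 3: rank(A - 3I) = 2, rank((A - 3I)^2) = 1, rank((A - 3I)^3) = 0. The eigenspace has dimension 4 - 2 = 2, so there are 2 Jordan blocks; the rank sequence gives block sizes [3, 1].

Assembling the blocks gives the Jordan form J above.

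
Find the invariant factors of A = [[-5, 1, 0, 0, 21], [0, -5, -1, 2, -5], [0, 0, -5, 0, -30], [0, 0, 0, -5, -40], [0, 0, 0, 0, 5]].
x + 5, (x - 5)(x + 5)^3

The Jordan structure of A has elementary divisors (x + 5)^3, (x + 5), (x - 5). Arranging the block sizes at each eigenvalue in decreasing order and taking row products gives the invariant factors.

Invariant factors (smallest first, each dividing the next): x + 5, (x - 5)(x + 5)^3.

Check: the last factor (x - 5)(x + 5)^3 is the minimal polynomial, and the product (x - 5)(x + 5)^4 is the characteristic polynomial.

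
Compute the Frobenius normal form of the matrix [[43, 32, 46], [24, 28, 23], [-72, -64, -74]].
The invariant factors of A (the non-unit diagonal entries of the Smith normal form of xI - A over ℚ[x]) are (x - 6)(x + 4)(x + 5), each dividing the next. The characteristic polynomial is their product, (x - 6)(x + 4)(x + 5).

The rational canonical form is the block-diagonal matrix of companion matrices C(f_i):
R = [[0, 0, 120], [1, 0, 34], [0, 1, -3]].

R = [[0, 0, 120], [1, 0, 34], [0, 1, -3]]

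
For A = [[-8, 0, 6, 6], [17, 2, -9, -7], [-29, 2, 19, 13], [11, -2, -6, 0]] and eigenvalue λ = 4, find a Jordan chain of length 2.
We seek v_1 ∈ ker((A - 4I)^2) \ ker(A - 4I), then set v_{i+1} = (A - 4I) v_i.

One such chain is v_1 = [[1, 0, 1, 1]]^T, v_2 = [[0, 1, -1, 1]]^T. Check: (A - 4I) v_2 = [[0, 0, 0, 0]]^T = 0.

v_1 = [[1, 0, 1, 1]]^T, v_2 = [[0, 1, -1, 1]]^T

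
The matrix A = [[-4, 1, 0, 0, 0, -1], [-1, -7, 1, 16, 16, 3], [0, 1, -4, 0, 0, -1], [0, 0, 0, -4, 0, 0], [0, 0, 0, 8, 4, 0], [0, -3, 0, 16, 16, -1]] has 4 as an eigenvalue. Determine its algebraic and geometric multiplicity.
The characteristic polynomial is (x - 4)(x + 4)^5, so the factor x - 4 appears with exponent 1: the algebraic multiplicity is 1.

rank(A - 4I) = 5, so the eigenspace has dimension 6 - 5 = 1: the geometric multiplicity is 1.

algebraic multiplicity 1, geometric multiplicity 1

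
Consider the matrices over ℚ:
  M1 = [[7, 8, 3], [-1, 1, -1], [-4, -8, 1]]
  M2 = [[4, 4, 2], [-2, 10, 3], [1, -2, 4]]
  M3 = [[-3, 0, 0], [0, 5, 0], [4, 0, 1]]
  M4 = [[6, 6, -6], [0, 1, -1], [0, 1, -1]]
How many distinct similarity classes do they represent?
4 classes: {M1}, {M2}, {M3}, {M4}

Characteristic polynomials: χ_{M1} = (x - 3)^3, χ_{M2} = (x - 6)^3, χ_{M3} = (x - 5)(x - 1)(x + 3), χ_{M4} = x^2(x - 6).

{M1}: invariant factors (x - 3)^3.

{M2}: invariant factors (x - 6)^3.

{M3}: invariant factors (x - 5)(x - 1)(x + 3).

{M4}: invariant factors x^2(x - 6).

Matrices are similar if and only if their invariant-factor lists agree; the partition into similarity classes is {M1}, {M2}, {M3}, {M4}.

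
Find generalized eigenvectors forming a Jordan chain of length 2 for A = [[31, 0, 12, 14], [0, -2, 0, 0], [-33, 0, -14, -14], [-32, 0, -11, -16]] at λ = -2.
v_1 = [[-2, 0, 3, 2]]^T, v_2 = [[-2, 0, 2, 3]]^T

We seek v_1 ∈ ker((A + 2I)^2) \ ker(A + 2I), then set v_{i+1} = (A + 2I) v_i.

One such chain is v_1 = [[-2, 0, 3, 2]]^T, v_2 = [[-2, 0, 2, 3]]^T. Check: (A + 2I) v_2 = [[0, 0, 0, 0]]^T = 0.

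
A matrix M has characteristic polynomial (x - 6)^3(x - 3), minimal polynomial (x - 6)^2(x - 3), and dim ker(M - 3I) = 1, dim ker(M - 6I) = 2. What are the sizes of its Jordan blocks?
Jordan blocks: (3, 1), (6, 2), (6, 1)

λ = 3: algebraic multiplicity 1 (exponent in χ_M), largest block size 1 (exponent in m_M), 1 block (geometric multiplicity). This forces block sizes [1].
λ = 6: algebraic multiplicity 3 (exponent in χ_M), largest block size 2 (exponent in m_M), 2 blocks (geometric multiplicity). These force block sizes [2, 1].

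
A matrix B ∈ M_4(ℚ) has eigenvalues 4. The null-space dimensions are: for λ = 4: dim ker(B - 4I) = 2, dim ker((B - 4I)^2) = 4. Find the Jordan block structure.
Jordan blocks: (4, 2), (4, 2)

λ = 4: successive nullity increments [2, 2] count blocks of size ≥ k; block sizes are [2, 2].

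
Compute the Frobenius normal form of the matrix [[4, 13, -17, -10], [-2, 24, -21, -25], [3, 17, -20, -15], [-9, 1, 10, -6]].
R = [[0, 0, 0, -9], [1, 0, 0, 6], [0, 1, 0, -7], [0, 0, 1, 2]]

The invariant factors of A (the non-unit diagonal entries of the Smith normal form of xI - A over ℚ[x]) are (x^2 - x + 3)^2, each dividing the next. The characteristic polynomial is their product, (x^2 - x + 3)^2.

The rational canonical form is the block-diagonal matrix of companion matrices C(f_i):
R = [[0, 0, 0, -9], [1, 0, 0, 6], [0, 1, 0, -7], [0, 0, 1, 2]].

Note the characteristic polynomial does not split into linear factors over ℚ, so A has no Jordan form over ℚ; the rational canonical form exists over any field.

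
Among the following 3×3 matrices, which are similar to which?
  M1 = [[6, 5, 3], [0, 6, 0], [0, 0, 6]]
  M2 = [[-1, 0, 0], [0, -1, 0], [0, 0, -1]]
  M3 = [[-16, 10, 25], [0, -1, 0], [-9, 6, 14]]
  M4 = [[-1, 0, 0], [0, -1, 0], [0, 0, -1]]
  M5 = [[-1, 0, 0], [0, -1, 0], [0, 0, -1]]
3 classes: {M1}, {M2, M4, M5}, {M3}

Characteristic polynomials: χ_{M1} = (x - 6)^3, χ_{M2} = (x + 1)^3, χ_{M3} = (x + 1)^3, χ_{M4} = (x + 1)^3, χ_{M5} = (x + 1)^3.

{M1}: invariant factors x - 6, (x - 6)^2.

{M2, M4, M5}: invariant factors x + 1, x + 1, x + 1.

{M3}: invariant factors x + 1, (x + 1)^2.

Matrices are similar if and only if their invariant-factor lists agree; the partition into similarity classes is {M1}, {M2, M4, M5}, {M3}.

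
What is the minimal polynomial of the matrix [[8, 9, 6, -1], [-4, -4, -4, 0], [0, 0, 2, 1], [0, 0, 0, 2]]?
The characteristic polynomial factors as (x - 2)^4. The minimal polynomial is ∏(x - λ)^{k_λ} where k_λ is the size of the largest Jordan block at λ.

For λ = 2: rank(A - 2I) = 2, and the largest Jordan block has size 2 (the smallest k with rank((A - 2I)^k) = rank((A - 2I)^(k+1))).

So m_A(x) = (x - 2)^2.

m_A(x) = (x - 2)^2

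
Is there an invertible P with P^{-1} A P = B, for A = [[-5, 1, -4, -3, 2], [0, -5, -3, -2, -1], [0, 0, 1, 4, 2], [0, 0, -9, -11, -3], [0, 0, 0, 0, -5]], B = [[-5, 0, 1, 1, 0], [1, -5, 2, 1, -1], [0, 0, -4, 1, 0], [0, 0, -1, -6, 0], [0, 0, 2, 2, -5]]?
Two matrices over a field are similar if and only if they have the same invariant factors.

Both A and B have characteristic polynomial (x + 5)^5 and minimal polynomial (x + 5)^2. Computing further, both have invariant factors x + 5, (x + 5)^2, (x + 5)^2. Hence A and B are similar.

Yes.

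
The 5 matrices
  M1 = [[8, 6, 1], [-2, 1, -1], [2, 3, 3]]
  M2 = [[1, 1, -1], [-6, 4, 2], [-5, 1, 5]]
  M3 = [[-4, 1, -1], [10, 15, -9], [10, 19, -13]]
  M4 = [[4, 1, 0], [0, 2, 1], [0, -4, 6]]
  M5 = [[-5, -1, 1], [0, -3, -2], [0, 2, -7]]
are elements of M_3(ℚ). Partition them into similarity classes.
4 classes: {M1, M4}, {M2}, {M3}, {M5}

Characteristic polynomials: χ_{M1} = (x - 4)^3, χ_{M2} = (x - 6)(x - 2)^2, χ_{M3} = (x - 6)(x + 4)^2, χ_{M4} = (x - 4)^3, χ_{M5} = (x + 5)^3.

{M1, M4}: invariant factors (x - 4)^3.

{M2}: invariant factors (x - 6)(x - 2)^2.

{M3}: invariant factors (x - 6)(x + 4)^2.

{M5}: invariant factors x + 5, (x + 5)^2.

Matrices are similar if and only if their invariant-factor lists agree; the partition into similarity classes is {M1, M4}, {M2}, {M3}, {M5}.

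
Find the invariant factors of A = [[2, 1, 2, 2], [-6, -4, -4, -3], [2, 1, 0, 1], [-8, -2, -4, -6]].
The Jordan structure of A has elementary divisors (x + 2)^3, (x + 2). Arranging the block sizes at each eigenvalue in decreasing order and taking row products gives the invariant factors.

Invariant factors (smallest first, each dividing the next): x + 2, (x + 2)^3.

Check: the last factor (x + 2)^3 is the minimal polynomial, and the product (x + 2)^4 is the characteristic polynomial.

x + 2, (x + 2)^3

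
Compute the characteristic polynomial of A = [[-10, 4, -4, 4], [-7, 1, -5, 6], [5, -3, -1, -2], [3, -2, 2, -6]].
xI - A = [[x + 10, -4, 4, -4], [7, x - 1, 5, -6], [-5, 3, x + 1, 2], [-3, 2, -2, x + 6]].

Expanding det(xI - A) along the first row:
det(xI - A) = + (x + 10)·det([[x - 1, 5, -6], [3, x + 1, 2], [2, -2, x + 6]]) - (-4)·det([[7, 5, -6], [-5, x + 1, 2], [-3, -2, x + 6]]) + (4)·det([[7, x - 1, -6], [-5, 3, 2], [-3, 2, x + 6]]) - (-4)·det([[7, x - 1, 5], [-5, 3, x + 1], [-3, 2, -2]]).

Evaluating gives χ_A(x) = x^4 + 16x^3 + 96x^2 + 256x + 256 = (x + 4)^4.

χ_A(x) = (x + 4)^4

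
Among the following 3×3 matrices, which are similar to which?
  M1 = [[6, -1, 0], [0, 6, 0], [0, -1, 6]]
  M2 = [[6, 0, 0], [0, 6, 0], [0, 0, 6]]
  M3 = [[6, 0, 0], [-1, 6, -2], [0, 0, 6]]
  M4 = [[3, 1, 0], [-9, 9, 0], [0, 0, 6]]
Characteristic polynomials: χ_{M1} = (x - 6)^3, χ_{M2} = (x - 6)^3, χ_{M3} = (x - 6)^3, χ_{M4} = (x - 6)^3.

{M1, M3, M4}: invariant factors x - 6, (x - 6)^2.

{M2}: invariant factors x - 6, x - 6, x - 6.

Matrices are similar if and only if their invariant-factor lists agree; the partition into similarity classes is {M1, M3, M4}, {M2}.

2 classes: {M1, M3, M4}, {M2}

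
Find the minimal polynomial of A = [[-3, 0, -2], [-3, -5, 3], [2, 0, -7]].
m_A(x) = (x + 5)^2

The characteristic polynomial factors as (x + 5)^3. The minimal polynomial is ∏(x - λ)^{k_λ} where k_λ is the size of the largest Jordan block at λ.

For λ = -5: rank(A + 5I) = 1, and the largest Jordan block has size 2 (the smallest k with rank((A + 5I)^k) = rank((A + 5I)^(k+1))).

So m_A(x) = (x + 5)^2.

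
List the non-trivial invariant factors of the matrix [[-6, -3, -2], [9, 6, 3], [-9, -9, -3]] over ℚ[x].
The Jordan structure of A has elementary divisors (x + 3), x^2. Arranging the block sizes at each eigenvalue in decreasing order and taking row products gives the invariant factors.

Invariant factors (smallest first, each dividing the next): x^2(x + 3).

Check: the last factor x^2(x + 3) is the minimal polynomial, and the product x^2(x + 3) is the characteristic polynomial.

x^2(x + 3)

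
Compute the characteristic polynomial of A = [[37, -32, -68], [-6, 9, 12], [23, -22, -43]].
xI - A = [[x - 37, 32, 68], [6, x - 9, -12], [-23, 22, x + 43]].

Expanding det(xI - A) along the first row:
det(xI - A) = + (x - 37)·det([[x - 9, -12], [22, x + 43]]) - (32)·det([[6, -12], [-23, x + 43]]) + (68)·det([[6, x - 9], [-23, 22]]).

Evaluating gives χ_A(x) = x^3 - 3x^2 - 9x + 27 = (x - 3)^2(x + 3).

χ_A(x) = (x - 3)^2(x + 3)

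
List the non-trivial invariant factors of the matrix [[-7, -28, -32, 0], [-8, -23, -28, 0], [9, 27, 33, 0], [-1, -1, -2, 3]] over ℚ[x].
x - 3, (x - 3)^2(x + 3)

The Jordan structure of A has elementary divisors (x + 3), (x - 3)^2, (x - 3). Arranging the block sizes at each eigenvalue in decreasing order and taking row products gives the invariant factors.

Invariant factors (smallest first, each dividing the next): x - 3, (x - 3)^2(x + 3).

Check: the last factor (x - 3)^2(x + 3) is the minimal polynomial, and the product (x - 3)^3(x + 3) is the characteristic polynomial.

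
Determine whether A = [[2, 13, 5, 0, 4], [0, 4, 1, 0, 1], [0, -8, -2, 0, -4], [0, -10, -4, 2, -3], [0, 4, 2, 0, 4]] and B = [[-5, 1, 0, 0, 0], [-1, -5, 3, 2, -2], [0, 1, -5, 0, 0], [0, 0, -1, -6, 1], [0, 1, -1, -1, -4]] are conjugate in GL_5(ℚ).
trace(A) = 10 but trace(B) = -25. The trace is a similarity invariant, so A and B are not similar.

No.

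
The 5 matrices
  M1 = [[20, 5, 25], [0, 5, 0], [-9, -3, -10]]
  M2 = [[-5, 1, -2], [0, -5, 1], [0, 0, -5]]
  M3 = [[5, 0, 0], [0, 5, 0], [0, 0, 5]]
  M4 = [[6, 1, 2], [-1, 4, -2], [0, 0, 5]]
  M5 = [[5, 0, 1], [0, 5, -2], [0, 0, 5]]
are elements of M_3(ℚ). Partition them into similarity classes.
Characteristic polynomials: χ_{M1} = (x - 5)^3, χ_{M2} = (x + 5)^3, χ_{M3} = (x - 5)^3, χ_{M4} = (x - 5)^3, χ_{M5} = (x - 5)^3.

{M1, M4, M5}: invariant factors x - 5, (x - 5)^2.

{M2}: invariant factors (x + 5)^3.

{M3}: invariant factors x - 5, x - 5, x - 5.

Matrices are similar if and only if their invariant-factor lists agree; the partition into similarity classes is {M1, M4, M5}, {M2}, {M3}.

3 classes: {M1, M4, M5}, {M2}, {M3}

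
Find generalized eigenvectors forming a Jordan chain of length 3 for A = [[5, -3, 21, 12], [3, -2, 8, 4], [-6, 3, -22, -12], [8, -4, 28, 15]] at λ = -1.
We seek v_1 ∈ ker((A + I)^3) \ ker((A + I)^2), then set v_{i+1} = (A + I) v_i.

One such chain is v_1 = [[1, 2, 0, 0]]^T, v_2 = [[0, 1, 0, 0]]^T, v_3 = [[-3, -1, 3, -4]]^T. Check: (A + I) v_3 = [[0, 0, 0, 0]]^T = 0.

v_1 = [[1, 2, 0, 0]]^T, v_2 = [[0, 1, 0, 0]]^T, v_3 = [[-3, -1, 3, -4]]^T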